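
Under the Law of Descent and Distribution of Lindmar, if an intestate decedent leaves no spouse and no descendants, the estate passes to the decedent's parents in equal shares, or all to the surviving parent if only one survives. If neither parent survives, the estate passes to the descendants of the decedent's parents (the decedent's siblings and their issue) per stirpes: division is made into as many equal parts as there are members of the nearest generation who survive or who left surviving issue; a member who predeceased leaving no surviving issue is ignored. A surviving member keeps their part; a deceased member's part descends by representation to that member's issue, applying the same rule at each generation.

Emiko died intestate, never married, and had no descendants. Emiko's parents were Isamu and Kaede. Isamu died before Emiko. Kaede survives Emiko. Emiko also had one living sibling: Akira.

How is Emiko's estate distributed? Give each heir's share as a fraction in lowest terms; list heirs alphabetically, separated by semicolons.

Kaede 1

Only one parent, Kaede, survives, so Kaede takes the entire estate. The siblings take nothing because a surviving parent has priority.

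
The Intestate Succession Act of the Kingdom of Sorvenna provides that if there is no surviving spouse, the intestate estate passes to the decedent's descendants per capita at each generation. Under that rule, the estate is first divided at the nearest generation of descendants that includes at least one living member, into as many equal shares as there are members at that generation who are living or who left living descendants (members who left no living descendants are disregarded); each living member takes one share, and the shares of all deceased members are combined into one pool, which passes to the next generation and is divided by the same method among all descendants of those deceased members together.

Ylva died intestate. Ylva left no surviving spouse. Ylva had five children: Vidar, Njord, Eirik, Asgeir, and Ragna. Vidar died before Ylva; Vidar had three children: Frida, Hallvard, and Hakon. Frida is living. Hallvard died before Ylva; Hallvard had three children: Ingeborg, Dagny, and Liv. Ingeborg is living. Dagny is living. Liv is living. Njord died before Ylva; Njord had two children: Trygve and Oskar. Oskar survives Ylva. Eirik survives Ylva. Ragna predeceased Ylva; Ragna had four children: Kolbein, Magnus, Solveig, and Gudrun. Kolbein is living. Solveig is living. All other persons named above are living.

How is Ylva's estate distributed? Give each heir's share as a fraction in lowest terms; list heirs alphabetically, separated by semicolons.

There is no surviving spouse, so the entire estate passes to Ylva's descendants per capita at each generation.
At generation 1 (Vidar, Njord, Eirik, Asgeir, Ragna) there are 5 shares of (1)/5 = 1/5 each.
Living: Eirik and Asgeir — each takes 1/5.
Deceased: Vidar, Njord, and Ragna. Their combined 3/5 is pooled and carried to generation 2.
At generation 2 (Frida, Hallvard, Hakon, Trygve, Oskar, Kolbein, Magnus, Solveig, Gudrun) there are 9 shares of (3/5)/9 = 1/15 each.
Living: Frida, Hakon, Trygve, Oskar, Kolbein, Magnus, Solveig, and Gudrun — each takes 1/15.
Deceased: Hallvard. That 1/15 share is carried to generation 3.
At generation 3 (Ingeborg, Dagny, Liv) there are 3 shares of (1/15)/3 = 1/45 each.
Living: Ingeborg, Dagny, and Liv — each takes 1/45.

Asgeir 1/5; Dagny 1/45; Eirik 1/5; Frida 1/15; Gudrun 1/15; Hakon 1/15; Ingeborg 1/45; Kolbein 1/15; Liv 1/45; Magnus 1/15; Oskar 1/15; Solveig 1/15; Trygve 1/15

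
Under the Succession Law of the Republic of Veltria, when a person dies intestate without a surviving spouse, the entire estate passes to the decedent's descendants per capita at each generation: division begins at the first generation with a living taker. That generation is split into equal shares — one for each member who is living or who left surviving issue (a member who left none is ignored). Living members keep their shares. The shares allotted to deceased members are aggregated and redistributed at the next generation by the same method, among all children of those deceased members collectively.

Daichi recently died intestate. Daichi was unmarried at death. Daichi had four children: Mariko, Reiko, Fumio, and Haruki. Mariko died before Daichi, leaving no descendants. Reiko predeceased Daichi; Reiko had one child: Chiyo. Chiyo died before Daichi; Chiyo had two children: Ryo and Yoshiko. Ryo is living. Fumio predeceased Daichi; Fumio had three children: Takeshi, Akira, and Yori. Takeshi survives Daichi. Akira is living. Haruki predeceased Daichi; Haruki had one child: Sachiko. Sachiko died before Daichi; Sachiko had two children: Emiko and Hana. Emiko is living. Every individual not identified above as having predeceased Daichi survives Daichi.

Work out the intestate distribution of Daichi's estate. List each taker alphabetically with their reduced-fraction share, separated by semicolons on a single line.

There is no surviving spouse, so the entire estate passes to Daichi's descendants per capita at each generation.
No one at generation 1 (Reiko, Fumio, Haruki) is living; moving to the next generation.
At generation 2 (Chiyo, Takeshi, Akira, Yori, Sachiko) there are 5 shares of (1)/5 = 1/5 each.
Living: Takeshi, Akira, and Yori — each takes 1/5.
Deceased: Chiyo and Sachiko. Their combined 2/5 is pooled and carried to generation 3.
At generation 3 (Ryo, Yoshiko, Emiko, Hana) there are 4 shares of (2/5)/4 = 1/10 each.
Living: Ryo, Yoshiko, Emiko, and Hana — each takes 1/10.

Akira 1/5; Emiko 1/10; Hana 1/10; Ryo 1/10; Takeshi 1/5; Yori 1/5; Yoshiko 1/10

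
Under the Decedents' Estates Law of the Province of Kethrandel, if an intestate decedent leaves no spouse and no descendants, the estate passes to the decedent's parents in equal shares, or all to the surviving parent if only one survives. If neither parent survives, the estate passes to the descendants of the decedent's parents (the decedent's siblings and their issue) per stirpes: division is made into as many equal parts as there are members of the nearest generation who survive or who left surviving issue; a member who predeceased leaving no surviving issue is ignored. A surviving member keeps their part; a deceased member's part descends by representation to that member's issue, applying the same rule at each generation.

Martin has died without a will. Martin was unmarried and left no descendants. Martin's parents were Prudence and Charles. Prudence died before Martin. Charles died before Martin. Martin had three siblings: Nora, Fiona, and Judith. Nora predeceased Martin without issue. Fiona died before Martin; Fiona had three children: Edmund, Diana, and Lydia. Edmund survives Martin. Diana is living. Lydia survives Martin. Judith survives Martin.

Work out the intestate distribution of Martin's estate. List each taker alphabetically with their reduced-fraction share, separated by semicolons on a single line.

Diana 1/6; Edmund 1/6; Judith 1/2; Lydia 1/6

Neither parent survives and there are no descendants, so the estate passes to Martin's siblings and their issue per stirpes.
Nora left no surviving issue, so that branch lapses and is disregarded.
The estate is divided into 2 equal shares of 1/2 among Fiona, Judith.
Fiona predeceased; the 1/2 allotted to Fiona's branch passes to Fiona's issue by representation.
The 1/2 is divided into 3 equal shares of 1/6 among Edmund, Diana, Lydia.
Edmund is living and takes 1/6.
Diana is living and takes 1/6.
Lydia is living and takes 1/6.
Judith is living and takes 1/2.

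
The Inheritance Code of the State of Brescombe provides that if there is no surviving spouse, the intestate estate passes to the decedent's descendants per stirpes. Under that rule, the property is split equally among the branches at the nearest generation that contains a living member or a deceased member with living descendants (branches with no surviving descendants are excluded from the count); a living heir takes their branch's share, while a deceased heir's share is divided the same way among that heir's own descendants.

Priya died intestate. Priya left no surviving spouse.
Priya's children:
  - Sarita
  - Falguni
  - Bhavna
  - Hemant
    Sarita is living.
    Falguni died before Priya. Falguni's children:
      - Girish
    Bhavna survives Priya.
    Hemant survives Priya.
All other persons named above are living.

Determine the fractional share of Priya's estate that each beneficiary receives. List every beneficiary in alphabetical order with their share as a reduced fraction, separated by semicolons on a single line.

Bhavna 1/4; Girish 1/4; Hemant 1/4; Sarita 1/4

There is no surviving spouse, so the entire estate passes to Priya's descendants per stirpes.
The estate is divided into 4 equal shares of 1/4 among Sarita, Falguni, Bhavna, Hemant.
Sarita is living and takes 1/4.
Falguni predeceased; the 1/4 allotted to Falguni's branch passes to Falguni's issue by representation.
Girish is the sole taker at this level and receives the full 1/4.
Bhavna is living and takes 1/4.
Hemant is living and takes 1/4.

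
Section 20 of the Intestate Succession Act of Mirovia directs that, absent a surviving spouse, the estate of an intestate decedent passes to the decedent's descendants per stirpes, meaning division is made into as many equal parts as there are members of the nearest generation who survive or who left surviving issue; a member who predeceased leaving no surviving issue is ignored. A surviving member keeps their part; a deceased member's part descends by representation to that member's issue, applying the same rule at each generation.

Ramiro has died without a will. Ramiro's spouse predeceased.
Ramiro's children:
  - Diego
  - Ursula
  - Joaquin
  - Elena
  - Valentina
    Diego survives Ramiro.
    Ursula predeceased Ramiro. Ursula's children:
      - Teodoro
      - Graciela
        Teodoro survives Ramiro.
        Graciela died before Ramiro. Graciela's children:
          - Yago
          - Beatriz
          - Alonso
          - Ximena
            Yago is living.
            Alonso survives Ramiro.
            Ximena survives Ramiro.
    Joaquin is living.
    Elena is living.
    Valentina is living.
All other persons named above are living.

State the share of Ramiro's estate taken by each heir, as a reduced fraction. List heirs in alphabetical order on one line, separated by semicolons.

There is no surviving spouse, so the entire estate passes to Ramiro's descendants per stirpes.
The estate is divided into 5 equal shares of 1/5 among Diego, Ursula, Joaquin, Elena, Valentina.
Diego is living and takes 1/5.
Ursula predeceased; the 1/5 allotted to Ursula's branch passes to Ursula's issue by representation.
The 1/5 is divided into 2 equal shares of 1/10 among Teodoro, Graciela.
Teodoro is living and takes 1/10.
Graciela predeceased; the 1/10 allotted to Graciela's branch passes to Graciela's issue by representation.
The 1/10 is divided into 4 equal shares of 1/40 among Yago, Beatriz, Alonso, Ximena.
Yago is living and takes 1/40.
Beatriz is living and takes 1/40.
Alonso is living and takes 1/40.
Ximena is living and takes 1/40.
Joaquin is living and takes 1/5.
Elena is living and takes 1/5.
Valentina is living and takes 1/5.

Alonso 1/40; Beatriz 1/40; Diego 1/5; Elena 1/5; Joaquin 1/5; Teodoro 1/10; Valentina 1/5; Ximena 1/40; Yago 1/40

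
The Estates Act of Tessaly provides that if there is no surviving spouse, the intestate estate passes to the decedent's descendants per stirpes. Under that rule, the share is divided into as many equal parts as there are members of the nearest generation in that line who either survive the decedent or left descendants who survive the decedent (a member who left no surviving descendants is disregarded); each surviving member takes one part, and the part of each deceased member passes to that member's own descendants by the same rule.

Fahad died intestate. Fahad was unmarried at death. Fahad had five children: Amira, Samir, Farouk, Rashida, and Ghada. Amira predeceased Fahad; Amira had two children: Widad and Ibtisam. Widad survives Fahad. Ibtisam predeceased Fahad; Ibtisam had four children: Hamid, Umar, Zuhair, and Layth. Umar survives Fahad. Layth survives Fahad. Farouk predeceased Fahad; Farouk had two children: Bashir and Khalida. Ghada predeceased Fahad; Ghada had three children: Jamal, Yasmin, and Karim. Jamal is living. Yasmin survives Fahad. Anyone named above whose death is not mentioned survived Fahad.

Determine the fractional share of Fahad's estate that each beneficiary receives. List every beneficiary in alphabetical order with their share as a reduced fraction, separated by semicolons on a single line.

There is no surviving spouse, so the entire estate passes to Fahad's descendants per stirpes.
The estate is divided into 5 equal shares of 1/5 among Amira, Samir, Farouk, Rashida, Ghada.
Amira predeceased; the 1/5 allotted to Amira's branch passes to Amira's issue by representation.
The 1/5 is divided into 2 equal shares of 1/10 among Widad, Ibtisam.
Widad is living and takes 1/10.
Ibtisam predeceased; the 1/10 allotted to Ibtisam's branch passes to Ibtisam's issue by representation.
The 1/10 is divided into 4 equal shares of 1/40 among Hamid, Umar, Zuhair, Layth.
Hamid is living and takes 1/40.
Umar is living and takes 1/40.
Zuhair is living and takes 1/40.
Layth is living and takes 1/40.
Samir is living and takes 1/5.
Farouk predeceased; the 1/5 allotted to Farouk's branch passes to Farouk's issue by representation.
The 1/5 is divided into 2 equal shares of 1/10 among Bashir, Khalida.
Bashir is living and takes 1/10.
Khalida is living and takes 1/10.
Rashida is living and takes 1/5.
Ghada predeceased; the 1/5 allotted to Ghada's branch passes to Ghada's issue by representation.
The 1/5 is divided into 3 equal shares of 1/15 among Jamal, Yasmin, Karim.
Jamal is living and takes 1/15.
Yasmin is living and takes 1/15.
Karim is living and takes 1/15.

Bashir 1/10; Hamid 1/40; Jamal 1/15; Karim 1/15; Khalida 1/10; Layth 1/40; Rashida 1/5; Samir 1/5; Umar 1/40; Widad 1/10; Yasmin 1/15; Zuhair 1/40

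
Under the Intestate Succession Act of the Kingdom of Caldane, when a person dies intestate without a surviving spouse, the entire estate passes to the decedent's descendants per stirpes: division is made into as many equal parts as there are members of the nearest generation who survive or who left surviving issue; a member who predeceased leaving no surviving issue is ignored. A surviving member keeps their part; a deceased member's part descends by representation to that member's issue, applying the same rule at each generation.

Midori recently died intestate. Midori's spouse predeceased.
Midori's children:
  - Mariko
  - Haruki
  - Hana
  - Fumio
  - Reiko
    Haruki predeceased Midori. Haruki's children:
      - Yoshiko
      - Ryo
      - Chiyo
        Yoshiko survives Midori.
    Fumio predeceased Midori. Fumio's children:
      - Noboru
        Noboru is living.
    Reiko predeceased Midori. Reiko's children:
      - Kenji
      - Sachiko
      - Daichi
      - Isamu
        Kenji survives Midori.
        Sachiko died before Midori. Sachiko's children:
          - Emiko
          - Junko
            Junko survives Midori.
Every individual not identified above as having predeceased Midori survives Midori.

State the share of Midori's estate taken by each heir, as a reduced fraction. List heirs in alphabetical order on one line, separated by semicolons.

Chiyo 1/15; Daichi 1/20; Emiko 1/40; Hana 1/5; Isamu 1/20; Junko 1/40; Kenji 1/20; Mariko 1/5; Noboru 1/5; Ryo 1/15; Yoshiko 1/15

There is no surviving spouse, so the entire estate passes to Midori's descendants per stirpes.
The estate is divided into 5 equal shares of 1/5 among Mariko, Haruki, Hana, Fumio, Reiko.
Mariko is living and takes 1/5.
Haruki predeceased; the 1/5 allotted to Haruki's branch passes to Haruki's issue by representation.
The 1/5 is divided into 3 equal shares of 1/15 among Yoshiko, Ryo, Chiyo.
Yoshiko is living and takes 1/15.
Ryo is living and takes 1/15.
Chiyo is living and takes 1/15.
Hana is living and takes 1/5.
Fumio predeceased; the 1/5 allotted to Fumio's branch passes to Fumio's issue by representation.
Noboru is the sole taker at this level and receives the full 1/5.
Reiko predeceased; the 1/5 allotted to Reiko's branch passes to Reiko's issue by representation.
The 1/5 is divided into 4 equal shares of 1/20 among Kenji, Sachiko, Daichi, Isamu.
Kenji is living and takes 1/20.
Sachiko predeceased; the 1/20 allotted to Sachiko's branch passes to Sachiko's issue by representation.
The 1/20 is divided into 2 equal shares of 1/40 among Emiko, Junko.
Emiko is living and takes 1/40.
Junko is living and takes 1/40.
Daichi is living and takes 1/20.
Isamu is living and takes 1/20.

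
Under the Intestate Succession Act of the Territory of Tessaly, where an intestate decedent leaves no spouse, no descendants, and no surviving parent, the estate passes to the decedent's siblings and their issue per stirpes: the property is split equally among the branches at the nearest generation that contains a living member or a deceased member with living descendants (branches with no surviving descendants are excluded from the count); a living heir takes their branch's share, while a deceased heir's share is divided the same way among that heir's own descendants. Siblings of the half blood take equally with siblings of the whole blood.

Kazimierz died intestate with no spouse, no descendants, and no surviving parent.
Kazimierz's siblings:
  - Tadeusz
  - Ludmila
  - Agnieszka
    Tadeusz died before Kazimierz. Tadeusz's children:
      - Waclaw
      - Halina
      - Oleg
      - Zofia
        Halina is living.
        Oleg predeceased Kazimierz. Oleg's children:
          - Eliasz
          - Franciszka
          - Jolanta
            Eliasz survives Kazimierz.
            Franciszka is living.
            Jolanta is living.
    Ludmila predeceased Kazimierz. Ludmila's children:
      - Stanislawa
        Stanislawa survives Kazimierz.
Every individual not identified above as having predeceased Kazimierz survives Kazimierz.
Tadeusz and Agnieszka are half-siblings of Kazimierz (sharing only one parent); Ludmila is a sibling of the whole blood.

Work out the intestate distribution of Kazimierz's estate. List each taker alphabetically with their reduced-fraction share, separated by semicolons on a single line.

Agnieszka 1/3; Eliasz 1/36; Franciszka 1/36; Halina 1/12; Jolanta 1/36; Stanislawa 1/3; Waclaw 1/12; Zofia 1/12

No spouse, descendants, or parent survives, so the estate passes to Kazimierz's siblings per stirpes.
Half-blood and whole-blood siblings take equally under the stated rule.
The estate is divided into 3 equal shares of 1/3 among Tadeusz, Ludmila, Agnieszka.
Tadeusz predeceased; the 1/3 allotted to Tadeusz's branch passes to Tadeusz's issue by representation.
The 1/3 is divided into 4 equal shares of 1/12 among Waclaw, Halina, Oleg, Zofia.
Waclaw is living and takes 1/12.
Halina is living and takes 1/12.
Oleg predeceased; the 1/12 allotted to Oleg's branch passes to Oleg's issue by representation.
The 1/12 is divided into 3 equal shares of 1/36 among Eliasz, Franciszka, Jolanta.
Eliasz is living and takes 1/36.
Franciszka is living and takes 1/36.
Jolanta is living and takes 1/36.
Zofia is living and takes 1/12.
Ludmila predeceased; the 1/3 allotted to Ludmila's branch passes to Ludmila's issue by representation.
Stanislawa is the sole taker at this level and receives the full 1/3.
Agnieszka is living and takes 1/3.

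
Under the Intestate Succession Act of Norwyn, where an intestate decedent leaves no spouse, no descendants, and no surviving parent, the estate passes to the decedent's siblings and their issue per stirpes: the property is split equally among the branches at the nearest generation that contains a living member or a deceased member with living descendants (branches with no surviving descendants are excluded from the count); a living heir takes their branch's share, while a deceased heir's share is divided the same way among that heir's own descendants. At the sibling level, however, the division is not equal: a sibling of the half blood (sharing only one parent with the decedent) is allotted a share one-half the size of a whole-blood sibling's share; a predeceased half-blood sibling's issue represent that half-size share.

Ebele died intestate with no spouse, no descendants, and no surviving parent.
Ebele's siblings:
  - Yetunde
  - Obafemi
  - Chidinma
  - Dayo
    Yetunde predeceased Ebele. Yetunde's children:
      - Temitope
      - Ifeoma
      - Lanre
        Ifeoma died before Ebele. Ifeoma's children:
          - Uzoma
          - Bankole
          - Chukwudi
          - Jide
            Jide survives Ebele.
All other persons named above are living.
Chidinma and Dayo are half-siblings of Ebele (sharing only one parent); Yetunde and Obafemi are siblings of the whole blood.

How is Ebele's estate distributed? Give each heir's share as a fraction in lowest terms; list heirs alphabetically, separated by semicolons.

Bankole 1/36; Chidinma 1/6; Chukwudi 1/36; Dayo 1/6; Jide 1/36; Lanre 1/9; Obafemi 1/3; Temitope 1/9; Uzoma 1/36

No spouse, descendants, or parent survives, so the estate passes to Ebele's siblings per stirpes.
Half-blood siblings count for one-half the weight of whole-blood siblings at the initial division.
Dividing 1 in proportion to weights (total weight 3): Yetunde (weight 1) → 1/3; Obafemi (weight 1) → 1/3; Chidinma (weight 1/2) → 1/6; Dayo (weight 1/2) → 1/6.
Yetunde predeceased; the 1/3 allotted to Yetunde's branch passes to Yetunde's issue by representation.
The 1/3 is divided into 3 equal shares of 1/9 among Temitope, Ifeoma, Lanre.
Temitope is living and takes 1/9.
Ifeoma predeceased; the 1/9 allotted to Ifeoma's branch passes to Ifeoma's issue by representation.
The 1/9 is divided into 4 equal shares of 1/36 among Uzoma, Bankole, Chukwudi, Jide.
Uzoma is living and takes 1/36.
Bankole is living and takes 1/36.
Chukwudi is living and takes 1/36.
Jide is living and takes 1/36.
Lanre is living and takes 1/9.
Obafemi is living and takes 1/3.
Chidinma is living and takes 1/6.
Dayo is living and takes 1/6.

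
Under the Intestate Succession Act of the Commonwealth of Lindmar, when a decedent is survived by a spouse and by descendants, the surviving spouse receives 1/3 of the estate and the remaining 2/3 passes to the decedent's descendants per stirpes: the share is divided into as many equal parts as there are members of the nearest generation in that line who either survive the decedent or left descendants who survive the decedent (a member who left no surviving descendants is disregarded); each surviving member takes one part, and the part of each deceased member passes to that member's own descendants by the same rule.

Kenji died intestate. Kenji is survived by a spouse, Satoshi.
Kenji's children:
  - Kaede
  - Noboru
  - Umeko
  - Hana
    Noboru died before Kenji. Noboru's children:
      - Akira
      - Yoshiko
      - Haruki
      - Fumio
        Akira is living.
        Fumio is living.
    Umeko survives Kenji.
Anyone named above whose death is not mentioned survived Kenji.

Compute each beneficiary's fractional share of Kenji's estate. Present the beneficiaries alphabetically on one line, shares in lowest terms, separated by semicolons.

Akira 1/24; Fumio 1/24; Hana 1/6; Haruki 1/24; Kaede 1/6; Satoshi 1/3; Umeko 1/6; Yoshiko 1/24

Satoshi, as surviving spouse, takes 1/3.
The remaining 2/3 passes to Kenji's descendants per stirpes.
The 2/3 is divided into 4 equal shares of 1/6 among Kaede, Noboru, Umeko, Hana.
Kaede is living and takes 1/6.
Noboru predeceased; the 1/6 allotted to Noboru's branch passes to Noboru's issue by representation.
The 1/6 is divided into 4 equal shares of 1/24 among Akira, Yoshiko, Haruki, Fumio.
Akira is living and takes 1/24.
Yoshiko is living and takes 1/24.
Haruki is living and takes 1/24.
Fumio is living and takes 1/24.
Umeko is living and takes 1/6.
Hana is living and takes 1/6.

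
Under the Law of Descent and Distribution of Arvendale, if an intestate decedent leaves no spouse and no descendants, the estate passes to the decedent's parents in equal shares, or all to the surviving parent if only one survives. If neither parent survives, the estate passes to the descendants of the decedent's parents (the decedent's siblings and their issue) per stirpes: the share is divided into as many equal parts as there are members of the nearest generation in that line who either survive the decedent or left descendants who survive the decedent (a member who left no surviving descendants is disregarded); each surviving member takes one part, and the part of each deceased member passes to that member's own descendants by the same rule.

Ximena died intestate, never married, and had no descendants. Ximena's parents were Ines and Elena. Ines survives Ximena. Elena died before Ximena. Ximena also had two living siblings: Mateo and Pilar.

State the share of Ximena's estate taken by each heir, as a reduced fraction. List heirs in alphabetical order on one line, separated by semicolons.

Ines 1

Only one parent, Ines, survives, so Ines takes the entire estate. The siblings take nothing because a surviving parent has priority.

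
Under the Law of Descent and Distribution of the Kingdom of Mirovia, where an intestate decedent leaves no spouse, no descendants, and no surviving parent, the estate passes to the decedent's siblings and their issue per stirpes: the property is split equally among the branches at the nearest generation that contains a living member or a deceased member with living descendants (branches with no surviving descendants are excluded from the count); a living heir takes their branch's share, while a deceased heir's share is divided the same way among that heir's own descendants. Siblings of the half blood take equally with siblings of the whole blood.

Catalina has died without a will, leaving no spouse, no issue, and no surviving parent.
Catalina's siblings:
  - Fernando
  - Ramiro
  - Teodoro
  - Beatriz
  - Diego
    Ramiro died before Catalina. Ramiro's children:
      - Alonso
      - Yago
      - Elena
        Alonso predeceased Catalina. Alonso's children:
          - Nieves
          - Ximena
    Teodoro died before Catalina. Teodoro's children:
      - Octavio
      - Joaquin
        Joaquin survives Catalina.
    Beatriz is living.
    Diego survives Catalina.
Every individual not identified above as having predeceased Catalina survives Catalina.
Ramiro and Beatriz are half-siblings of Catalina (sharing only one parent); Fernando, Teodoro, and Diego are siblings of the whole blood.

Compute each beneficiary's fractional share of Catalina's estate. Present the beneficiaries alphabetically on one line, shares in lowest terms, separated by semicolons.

No spouse, descendants, or parent survives, so the estate passes to Catalina's siblings per stirpes.
Half-blood and whole-blood siblings take equally under the stated rule.
The estate is divided into 5 equal shares of 1/5 among Fernando, Ramiro, Teodoro, Beatriz, Diego.
Fernando is living and takes 1/5.
Ramiro predeceased; the 1/5 allotted to Ramiro's branch passes to Ramiro's issue by representation.
The 1/5 is divided into 3 equal shares of 1/15 among Alonso, Yago, Elena.
Alonso predeceased; the 1/15 allotted to Alonso's branch passes to Alonso's issue by representation.
The 1/15 is divided into 2 equal shares of 1/30 among Nieves, Ximena.
Nieves is living and takes 1/30.
Ximena is living and takes 1/30.
Yago is living and takes 1/15.
Elena is living and takes 1/15.
Teodoro predeceased; the 1/5 allotted to Teodoro's branch passes to Teodoro's issue by representation.
The 1/5 is divided into 2 equal shares of 1/10 among Octavio, Joaquin.
Octavio is living and takes 1/10.
Joaquin is living and takes 1/10.
Beatriz is living and takes 1/5.
Diego is living and takes 1/5.

Beatriz 1/5; Diego 1/5; Elena 1/15; Fernando 1/5; Joaquin 1/10; Nieves 1/30; Octavio 1/10; Ximena 1/30; Yago 1/15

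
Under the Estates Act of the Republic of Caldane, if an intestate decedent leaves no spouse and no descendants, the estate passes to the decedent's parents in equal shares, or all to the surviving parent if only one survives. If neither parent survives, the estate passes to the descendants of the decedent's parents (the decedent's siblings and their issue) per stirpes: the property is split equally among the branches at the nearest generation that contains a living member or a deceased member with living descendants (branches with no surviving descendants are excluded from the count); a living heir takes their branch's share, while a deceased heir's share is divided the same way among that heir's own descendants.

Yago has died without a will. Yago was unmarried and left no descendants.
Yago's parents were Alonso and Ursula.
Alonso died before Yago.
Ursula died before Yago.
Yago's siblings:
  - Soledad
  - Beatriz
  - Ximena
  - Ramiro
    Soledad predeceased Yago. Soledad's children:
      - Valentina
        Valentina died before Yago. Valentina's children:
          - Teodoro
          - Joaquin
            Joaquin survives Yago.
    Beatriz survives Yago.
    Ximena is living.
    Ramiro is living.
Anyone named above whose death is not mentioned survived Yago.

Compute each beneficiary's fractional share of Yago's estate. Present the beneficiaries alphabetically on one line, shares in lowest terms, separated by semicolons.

Neither parent survives and there are no descendants, so the estate passes to Yago's siblings and their issue per stirpes.
The estate is divided into 4 equal shares of 1/4 among Soledad, Beatriz, Ximena, Ramiro.
Soledad predeceased; the 1/4 allotted to Soledad's branch passes to Soledad's issue by representation.
Valentina's line is the sole branch at this level, so the full 1/4 passes to Valentina's issue by representation.
The 1/4 is divided into 2 equal shares of 1/8 among Teodoro, Joaquin.
Teodoro is living and takes 1/8.
Joaquin is living and takes 1/8.
Beatriz is living and takes 1/4.
Ximena is living and takes 1/4.
Ramiro is living and takes 1/4.

Beatriz 1/4; Joaquin 1/8; Ramiro 1/4; Teodoro 1/8; Ximena 1/4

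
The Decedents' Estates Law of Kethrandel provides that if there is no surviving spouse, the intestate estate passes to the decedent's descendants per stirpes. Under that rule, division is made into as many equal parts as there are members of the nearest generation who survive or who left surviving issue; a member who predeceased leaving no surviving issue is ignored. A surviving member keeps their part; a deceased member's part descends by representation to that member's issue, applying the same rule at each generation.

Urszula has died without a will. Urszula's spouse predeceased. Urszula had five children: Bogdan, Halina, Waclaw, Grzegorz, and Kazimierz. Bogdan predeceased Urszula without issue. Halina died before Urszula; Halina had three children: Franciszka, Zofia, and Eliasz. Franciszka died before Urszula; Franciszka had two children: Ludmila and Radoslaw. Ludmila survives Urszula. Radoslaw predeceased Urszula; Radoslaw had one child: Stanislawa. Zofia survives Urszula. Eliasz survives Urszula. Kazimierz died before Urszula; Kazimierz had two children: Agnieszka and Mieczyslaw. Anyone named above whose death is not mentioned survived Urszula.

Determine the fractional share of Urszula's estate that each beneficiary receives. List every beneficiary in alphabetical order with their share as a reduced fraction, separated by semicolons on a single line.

There is no surviving spouse, so the entire estate passes to Urszula's descendants per stirpes.
Bogdan left no surviving issue, so that branch lapses and is disregarded.
The estate is divided into 4 equal shares of 1/4 among Halina, Waclaw, Grzegorz, Kazimierz.
Halina predeceased; the 1/4 allotted to Halina's branch passes to Halina's issue by representation.
The 1/4 is divided into 3 equal shares of 1/12 among Franciszka, Zofia, Eliasz.
Franciszka predeceased; the 1/12 allotted to Franciszka's branch passes to Franciszka's issue by representation.
The 1/12 is divided into 2 equal shares of 1/24 among Ludmila, Radoslaw.
Ludmila is living and takes 1/24.
Radoslaw predeceased; the 1/24 allotted to Radoslaw's branch passes to Radoslaw's issue by representation.
Stanislawa is the sole taker at this level and receives the full 1/24.
Zofia is living and takes 1/12.
Eliasz is living and takes 1/12.
Waclaw is living and takes 1/4.
Grzegorz is living and takes 1/4.
Kazimierz predeceased; the 1/4 allotted to Kazimierz's branch passes to Kazimierz's issue by representation.
The 1/4 is divided into 2 equal shares of 1/8 among Agnieszka, Mieczyslaw.
Agnieszka is living and takes 1/8.
Mieczyslaw is living and takes 1/8.

Agnieszka 1/8; Eliasz 1/12; Grzegorz 1/4; Ludmila 1/24; Mieczyslaw 1/8; Stanislawa 1/24; Waclaw 1/4; Zofia 1/12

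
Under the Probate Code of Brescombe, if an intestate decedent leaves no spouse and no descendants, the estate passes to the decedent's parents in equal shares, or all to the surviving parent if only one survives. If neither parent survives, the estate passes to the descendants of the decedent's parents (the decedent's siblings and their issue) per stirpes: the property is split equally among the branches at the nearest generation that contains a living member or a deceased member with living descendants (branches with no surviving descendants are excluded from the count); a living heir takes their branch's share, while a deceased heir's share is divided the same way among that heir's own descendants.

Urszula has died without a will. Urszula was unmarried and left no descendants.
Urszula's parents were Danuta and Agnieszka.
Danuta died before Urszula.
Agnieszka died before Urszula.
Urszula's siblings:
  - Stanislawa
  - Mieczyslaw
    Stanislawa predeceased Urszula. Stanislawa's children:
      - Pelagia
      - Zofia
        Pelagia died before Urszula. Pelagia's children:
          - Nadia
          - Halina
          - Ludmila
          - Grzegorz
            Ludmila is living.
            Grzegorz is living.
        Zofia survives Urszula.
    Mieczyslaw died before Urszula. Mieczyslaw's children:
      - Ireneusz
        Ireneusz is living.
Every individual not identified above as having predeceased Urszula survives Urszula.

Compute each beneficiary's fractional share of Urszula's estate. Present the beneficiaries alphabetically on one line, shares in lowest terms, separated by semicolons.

Neither parent survives and there are no descendants, so the estate passes to Urszula's siblings and their issue per stirpes.
The estate is divided into 2 equal shares of 1/2 among Stanislawa, Mieczyslaw.
Stanislawa predeceased; the 1/2 allotted to Stanislawa's branch passes to Stanislawa's issue by representation.
The 1/2 is divided into 2 equal shares of 1/4 among Pelagia, Zofia.
Pelagia predeceased; the 1/4 allotted to Pelagia's branch passes to Pelagia's issue by representation.
The 1/4 is divided into 4 equal shares of 1/16 among Nadia, Halina, Ludmila, Grzegorz.
Nadia is living and takes 1/16.
Halina is living and takes 1/16.
Ludmila is living and takes 1/16.
Grzegorz is living and takes 1/16.
Zofia is living and takes 1/4.
Mieczyslaw predeceased; the 1/2 allotted to Mieczyslaw's branch passes to Mieczyslaw's issue by representation.
Ireneusz is the sole taker at this level and receives the full 1/2.

Grzegorz 1/16; Halina 1/16; Ireneusz 1/2; Ludmila 1/16; Nadia 1/16; Zofia 1/4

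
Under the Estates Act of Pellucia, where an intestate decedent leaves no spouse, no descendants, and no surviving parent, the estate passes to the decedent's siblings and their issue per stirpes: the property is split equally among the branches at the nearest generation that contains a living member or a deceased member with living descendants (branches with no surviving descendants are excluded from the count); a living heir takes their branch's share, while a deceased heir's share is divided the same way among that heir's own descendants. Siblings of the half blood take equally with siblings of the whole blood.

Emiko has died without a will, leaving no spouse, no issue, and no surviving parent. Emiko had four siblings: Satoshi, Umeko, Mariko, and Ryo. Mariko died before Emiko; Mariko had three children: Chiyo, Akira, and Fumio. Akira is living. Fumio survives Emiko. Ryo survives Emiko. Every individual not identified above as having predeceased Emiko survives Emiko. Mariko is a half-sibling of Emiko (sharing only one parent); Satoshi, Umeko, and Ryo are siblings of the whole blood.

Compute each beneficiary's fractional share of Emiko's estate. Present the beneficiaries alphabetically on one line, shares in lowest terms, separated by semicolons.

No spouse, descendants, or parent survives, so the estate passes to Emiko's siblings per stirpes.
Half-blood and whole-blood siblings take equally under the stated rule.
The estate is divided into 4 equal shares of 1/4 among Satoshi, Umeko, Mariko, Ryo.
Satoshi is living and takes 1/4.
Umeko is living and takes 1/4.
Mariko predeceased; the 1/4 allotted to Mariko's branch passes to Mariko's issue by representation.
The 1/4 is divided into 3 equal shares of 1/12 among Chiyo, Akira, Fumio.
Chiyo is living and takes 1/12.
Akira is living and takes 1/12.
Fumio is living and takes 1/12.
Ryo is living and takes 1/4.

Akira 1/12; Chiyo 1/12; Fumio 1/12; Ryo 1/4; Satoshi 1/4; Umeko 1/4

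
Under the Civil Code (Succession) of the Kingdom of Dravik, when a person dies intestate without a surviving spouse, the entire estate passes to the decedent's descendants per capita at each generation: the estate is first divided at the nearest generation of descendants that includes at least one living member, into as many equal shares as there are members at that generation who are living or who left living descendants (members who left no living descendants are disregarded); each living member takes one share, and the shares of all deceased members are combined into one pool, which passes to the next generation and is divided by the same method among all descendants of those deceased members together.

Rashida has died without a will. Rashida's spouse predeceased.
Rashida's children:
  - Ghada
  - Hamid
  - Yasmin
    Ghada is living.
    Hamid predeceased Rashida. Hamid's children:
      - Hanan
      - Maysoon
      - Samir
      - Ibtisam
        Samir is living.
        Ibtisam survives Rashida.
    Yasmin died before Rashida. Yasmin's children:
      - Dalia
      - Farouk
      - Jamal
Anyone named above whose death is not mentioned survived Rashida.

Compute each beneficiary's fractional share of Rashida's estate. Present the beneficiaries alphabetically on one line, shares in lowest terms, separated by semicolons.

Dalia 2/21; Farouk 2/21; Ghada 1/3; Hanan 2/21; Ibtisam 2/21; Jamal 2/21; Maysoon 2/21; Samir 2/21

There is no surviving spouse, so the entire estate passes to Rashida's descendants per capita at each generation.
At generation 1 (Ghada, Hamid, Yasmin) there are 3 shares of (1)/3 = 1/3 each.
Living: Ghada — each takes 1/3.
Deceased: Hamid and Yasmin. Their combined 2/3 is pooled and carried to generation 2.
At generation 2 (Hanan, Maysoon, Samir, Ibtisam, Dalia, Farouk, Jamal) there are 7 shares of (2/3)/7 = 2/21 each.
Living: Hanan, Maysoon, Samir, Ibtisam, Dalia, Farouk, and Jamal — each takes 2/21.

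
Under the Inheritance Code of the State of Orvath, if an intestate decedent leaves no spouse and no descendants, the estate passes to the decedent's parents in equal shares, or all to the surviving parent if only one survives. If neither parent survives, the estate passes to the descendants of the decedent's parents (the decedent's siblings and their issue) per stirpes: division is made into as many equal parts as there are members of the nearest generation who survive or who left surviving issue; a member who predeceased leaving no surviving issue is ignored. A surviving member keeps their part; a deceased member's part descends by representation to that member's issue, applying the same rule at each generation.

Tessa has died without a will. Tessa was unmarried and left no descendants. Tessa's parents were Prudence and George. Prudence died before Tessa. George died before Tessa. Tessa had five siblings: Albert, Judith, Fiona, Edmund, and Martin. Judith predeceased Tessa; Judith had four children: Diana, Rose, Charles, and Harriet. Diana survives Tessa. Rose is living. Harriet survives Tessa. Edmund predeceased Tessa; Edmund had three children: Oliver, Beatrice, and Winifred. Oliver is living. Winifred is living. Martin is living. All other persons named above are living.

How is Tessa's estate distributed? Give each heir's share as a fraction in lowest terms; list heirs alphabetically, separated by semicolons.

Albert 1/5; Beatrice 1/15; Charles 1/20; Diana 1/20; Fiona 1/5; Harriet 1/20; Martin 1/5; Oliver 1/15; Rose 1/20; Winifred 1/15

Neither parent survives and there are no descendants, so the estate passes to Tessa's siblings and their issue per stirpes.
The estate is divided into 5 equal shares of 1/5 among Albert, Judith, Fiona, Edmund, Martin.
Albert is living and takes 1/5.
Judith predeceased; the 1/5 allotted to Judith's branch passes to Judith's issue by representation.
The 1/5 is divided into 4 equal shares of 1/20 among Diana, Rose, Charles, Harriet.
Diana is living and takes 1/20.
Rose is living and takes 1/20.
Charles is living and takes 1/20.
Harriet is living and takes 1/20.
Fiona is living and takes 1/5.
Edmund predeceased; the 1/5 allotted to Edmund's branch passes to Edmund's issue by representation.
The 1/5 is divided into 3 equal shares of 1/15 among Oliver, Beatrice, Winifred.
Oliver is living and takes 1/15.
Beatrice is living and takes 1/15.
Winifred is living and takes 1/15.
Martin is living and takes 1/5.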